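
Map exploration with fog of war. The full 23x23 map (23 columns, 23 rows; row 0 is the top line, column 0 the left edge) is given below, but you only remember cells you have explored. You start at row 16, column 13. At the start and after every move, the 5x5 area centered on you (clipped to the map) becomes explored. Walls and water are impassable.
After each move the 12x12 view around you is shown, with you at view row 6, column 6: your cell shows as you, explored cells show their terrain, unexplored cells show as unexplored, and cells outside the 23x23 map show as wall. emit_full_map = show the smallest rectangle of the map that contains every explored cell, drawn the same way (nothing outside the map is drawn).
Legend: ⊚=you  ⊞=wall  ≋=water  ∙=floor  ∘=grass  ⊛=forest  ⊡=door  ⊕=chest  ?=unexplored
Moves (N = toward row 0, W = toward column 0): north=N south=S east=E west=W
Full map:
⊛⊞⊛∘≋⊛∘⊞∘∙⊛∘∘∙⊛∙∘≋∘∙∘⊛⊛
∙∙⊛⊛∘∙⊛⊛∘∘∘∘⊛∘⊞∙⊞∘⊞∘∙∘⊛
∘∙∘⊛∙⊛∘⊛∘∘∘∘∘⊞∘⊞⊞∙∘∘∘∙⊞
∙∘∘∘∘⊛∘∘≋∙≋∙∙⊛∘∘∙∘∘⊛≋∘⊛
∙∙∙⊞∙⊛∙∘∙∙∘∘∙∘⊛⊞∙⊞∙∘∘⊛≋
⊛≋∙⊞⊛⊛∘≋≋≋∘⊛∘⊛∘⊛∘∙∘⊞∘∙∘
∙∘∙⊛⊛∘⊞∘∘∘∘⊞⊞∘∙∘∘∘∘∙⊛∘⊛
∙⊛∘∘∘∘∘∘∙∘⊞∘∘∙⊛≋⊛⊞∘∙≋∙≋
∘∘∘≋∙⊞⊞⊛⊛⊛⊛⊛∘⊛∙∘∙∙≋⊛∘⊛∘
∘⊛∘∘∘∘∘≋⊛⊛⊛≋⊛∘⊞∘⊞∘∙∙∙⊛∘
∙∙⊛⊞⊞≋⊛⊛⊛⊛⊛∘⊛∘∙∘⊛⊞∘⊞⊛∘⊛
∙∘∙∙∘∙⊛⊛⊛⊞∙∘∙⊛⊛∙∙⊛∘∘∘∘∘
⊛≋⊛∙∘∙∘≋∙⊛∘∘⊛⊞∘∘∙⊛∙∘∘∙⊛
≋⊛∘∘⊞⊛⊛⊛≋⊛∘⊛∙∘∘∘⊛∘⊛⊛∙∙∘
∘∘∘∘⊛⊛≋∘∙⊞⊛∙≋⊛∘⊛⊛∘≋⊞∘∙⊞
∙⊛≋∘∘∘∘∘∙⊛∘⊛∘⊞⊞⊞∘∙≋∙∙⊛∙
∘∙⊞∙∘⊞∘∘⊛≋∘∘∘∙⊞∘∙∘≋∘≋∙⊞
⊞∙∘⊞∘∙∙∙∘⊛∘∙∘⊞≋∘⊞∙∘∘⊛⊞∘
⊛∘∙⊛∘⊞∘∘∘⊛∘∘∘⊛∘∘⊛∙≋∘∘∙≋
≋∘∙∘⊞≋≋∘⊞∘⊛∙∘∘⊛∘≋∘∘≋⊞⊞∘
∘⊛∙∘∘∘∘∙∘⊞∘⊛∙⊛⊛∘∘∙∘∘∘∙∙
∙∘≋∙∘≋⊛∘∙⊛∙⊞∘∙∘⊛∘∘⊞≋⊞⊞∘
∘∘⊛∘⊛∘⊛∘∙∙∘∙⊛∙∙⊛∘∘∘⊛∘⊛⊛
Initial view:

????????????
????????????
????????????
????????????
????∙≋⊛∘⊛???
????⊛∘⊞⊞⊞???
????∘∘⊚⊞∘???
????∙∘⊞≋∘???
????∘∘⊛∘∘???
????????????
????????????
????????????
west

????????????
????????????
????????????
????????????
????⊛∙≋⊛∘⊛??
????∘⊛∘⊞⊞⊞??
????∘∘⊚∙⊞∘??
????∘∙∘⊞≋∘??
????∘∘∘⊛∘∘??
????????????
????????????
????????????

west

????????????
????????????
????????????
????????????
????⊞⊛∙≋⊛∘⊛?
????⊛∘⊛∘⊞⊞⊞?
????≋∘⊚∘∙⊞∘?
????⊛∘∙∘⊞≋∘?
????⊛∘∘∘⊛∘∘?
????????????
????????????
????????????

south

????????????
????????????
????????????
????⊞⊛∙≋⊛∘⊛?
????⊛∘⊛∘⊞⊞⊞?
????≋∘∘∘∙⊞∘?
????⊛∘⊚∘⊞≋∘?
????⊛∘∘∘⊛∘∘?
????∘⊛∙∘∘???
????????????
????????????
????????????

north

????????????
????????????
????????????
????????????
????⊞⊛∙≋⊛∘⊛?
????⊛∘⊛∘⊞⊞⊞?
????≋∘⊚∘∙⊞∘?
????⊛∘∙∘⊞≋∘?
????⊛∘∘∘⊛∘∘?
????∘⊛∙∘∘???
????????????
????????????

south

????????????
????????????
????????????
????⊞⊛∙≋⊛∘⊛?
????⊛∘⊛∘⊞⊞⊞?
????≋∘∘∘∙⊞∘?
????⊛∘⊚∘⊞≋∘?
????⊛∘∘∘⊛∘∘?
????∘⊛∙∘∘???
????????????
????????????
????????????

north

????????????
????????????
????????????
????????????
????⊞⊛∙≋⊛∘⊛?
????⊛∘⊛∘⊞⊞⊞?
????≋∘⊚∘∙⊞∘?
????⊛∘∙∘⊞≋∘?
????⊛∘∘∘⊛∘∘?
????∘⊛∙∘∘???
????????????
????????????

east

????????????
????????????
????????????
????????????
???⊞⊛∙≋⊛∘⊛??
???⊛∘⊛∘⊞⊞⊞??
???≋∘∘⊚∙⊞∘??
???⊛∘∙∘⊞≋∘??
???⊛∘∘∘⊛∘∘??
???∘⊛∙∘∘????
????????????
????????????

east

????????????
????????????
????????????
????????????
??⊞⊛∙≋⊛∘⊛???
??⊛∘⊛∘⊞⊞⊞???
??≋∘∘∘⊚⊞∘???
??⊛∘∙∘⊞≋∘???
??⊛∘∘∘⊛∘∘???
??∘⊛∙∘∘?????
????????????
????????????

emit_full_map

⊞⊛∙≋⊛∘⊛
⊛∘⊛∘⊞⊞⊞
≋∘∘∘⊚⊞∘
⊛∘∙∘⊞≋∘
⊛∘∘∘⊛∘∘
∘⊛∙∘∘??

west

????????????
????????????
????????????
????????????
???⊞⊛∙≋⊛∘⊛??
???⊛∘⊛∘⊞⊞⊞??
???≋∘∘⊚∙⊞∘??
???⊛∘∙∘⊞≋∘??
???⊛∘∘∘⊛∘∘??
???∘⊛∙∘∘????
????????????
????????????


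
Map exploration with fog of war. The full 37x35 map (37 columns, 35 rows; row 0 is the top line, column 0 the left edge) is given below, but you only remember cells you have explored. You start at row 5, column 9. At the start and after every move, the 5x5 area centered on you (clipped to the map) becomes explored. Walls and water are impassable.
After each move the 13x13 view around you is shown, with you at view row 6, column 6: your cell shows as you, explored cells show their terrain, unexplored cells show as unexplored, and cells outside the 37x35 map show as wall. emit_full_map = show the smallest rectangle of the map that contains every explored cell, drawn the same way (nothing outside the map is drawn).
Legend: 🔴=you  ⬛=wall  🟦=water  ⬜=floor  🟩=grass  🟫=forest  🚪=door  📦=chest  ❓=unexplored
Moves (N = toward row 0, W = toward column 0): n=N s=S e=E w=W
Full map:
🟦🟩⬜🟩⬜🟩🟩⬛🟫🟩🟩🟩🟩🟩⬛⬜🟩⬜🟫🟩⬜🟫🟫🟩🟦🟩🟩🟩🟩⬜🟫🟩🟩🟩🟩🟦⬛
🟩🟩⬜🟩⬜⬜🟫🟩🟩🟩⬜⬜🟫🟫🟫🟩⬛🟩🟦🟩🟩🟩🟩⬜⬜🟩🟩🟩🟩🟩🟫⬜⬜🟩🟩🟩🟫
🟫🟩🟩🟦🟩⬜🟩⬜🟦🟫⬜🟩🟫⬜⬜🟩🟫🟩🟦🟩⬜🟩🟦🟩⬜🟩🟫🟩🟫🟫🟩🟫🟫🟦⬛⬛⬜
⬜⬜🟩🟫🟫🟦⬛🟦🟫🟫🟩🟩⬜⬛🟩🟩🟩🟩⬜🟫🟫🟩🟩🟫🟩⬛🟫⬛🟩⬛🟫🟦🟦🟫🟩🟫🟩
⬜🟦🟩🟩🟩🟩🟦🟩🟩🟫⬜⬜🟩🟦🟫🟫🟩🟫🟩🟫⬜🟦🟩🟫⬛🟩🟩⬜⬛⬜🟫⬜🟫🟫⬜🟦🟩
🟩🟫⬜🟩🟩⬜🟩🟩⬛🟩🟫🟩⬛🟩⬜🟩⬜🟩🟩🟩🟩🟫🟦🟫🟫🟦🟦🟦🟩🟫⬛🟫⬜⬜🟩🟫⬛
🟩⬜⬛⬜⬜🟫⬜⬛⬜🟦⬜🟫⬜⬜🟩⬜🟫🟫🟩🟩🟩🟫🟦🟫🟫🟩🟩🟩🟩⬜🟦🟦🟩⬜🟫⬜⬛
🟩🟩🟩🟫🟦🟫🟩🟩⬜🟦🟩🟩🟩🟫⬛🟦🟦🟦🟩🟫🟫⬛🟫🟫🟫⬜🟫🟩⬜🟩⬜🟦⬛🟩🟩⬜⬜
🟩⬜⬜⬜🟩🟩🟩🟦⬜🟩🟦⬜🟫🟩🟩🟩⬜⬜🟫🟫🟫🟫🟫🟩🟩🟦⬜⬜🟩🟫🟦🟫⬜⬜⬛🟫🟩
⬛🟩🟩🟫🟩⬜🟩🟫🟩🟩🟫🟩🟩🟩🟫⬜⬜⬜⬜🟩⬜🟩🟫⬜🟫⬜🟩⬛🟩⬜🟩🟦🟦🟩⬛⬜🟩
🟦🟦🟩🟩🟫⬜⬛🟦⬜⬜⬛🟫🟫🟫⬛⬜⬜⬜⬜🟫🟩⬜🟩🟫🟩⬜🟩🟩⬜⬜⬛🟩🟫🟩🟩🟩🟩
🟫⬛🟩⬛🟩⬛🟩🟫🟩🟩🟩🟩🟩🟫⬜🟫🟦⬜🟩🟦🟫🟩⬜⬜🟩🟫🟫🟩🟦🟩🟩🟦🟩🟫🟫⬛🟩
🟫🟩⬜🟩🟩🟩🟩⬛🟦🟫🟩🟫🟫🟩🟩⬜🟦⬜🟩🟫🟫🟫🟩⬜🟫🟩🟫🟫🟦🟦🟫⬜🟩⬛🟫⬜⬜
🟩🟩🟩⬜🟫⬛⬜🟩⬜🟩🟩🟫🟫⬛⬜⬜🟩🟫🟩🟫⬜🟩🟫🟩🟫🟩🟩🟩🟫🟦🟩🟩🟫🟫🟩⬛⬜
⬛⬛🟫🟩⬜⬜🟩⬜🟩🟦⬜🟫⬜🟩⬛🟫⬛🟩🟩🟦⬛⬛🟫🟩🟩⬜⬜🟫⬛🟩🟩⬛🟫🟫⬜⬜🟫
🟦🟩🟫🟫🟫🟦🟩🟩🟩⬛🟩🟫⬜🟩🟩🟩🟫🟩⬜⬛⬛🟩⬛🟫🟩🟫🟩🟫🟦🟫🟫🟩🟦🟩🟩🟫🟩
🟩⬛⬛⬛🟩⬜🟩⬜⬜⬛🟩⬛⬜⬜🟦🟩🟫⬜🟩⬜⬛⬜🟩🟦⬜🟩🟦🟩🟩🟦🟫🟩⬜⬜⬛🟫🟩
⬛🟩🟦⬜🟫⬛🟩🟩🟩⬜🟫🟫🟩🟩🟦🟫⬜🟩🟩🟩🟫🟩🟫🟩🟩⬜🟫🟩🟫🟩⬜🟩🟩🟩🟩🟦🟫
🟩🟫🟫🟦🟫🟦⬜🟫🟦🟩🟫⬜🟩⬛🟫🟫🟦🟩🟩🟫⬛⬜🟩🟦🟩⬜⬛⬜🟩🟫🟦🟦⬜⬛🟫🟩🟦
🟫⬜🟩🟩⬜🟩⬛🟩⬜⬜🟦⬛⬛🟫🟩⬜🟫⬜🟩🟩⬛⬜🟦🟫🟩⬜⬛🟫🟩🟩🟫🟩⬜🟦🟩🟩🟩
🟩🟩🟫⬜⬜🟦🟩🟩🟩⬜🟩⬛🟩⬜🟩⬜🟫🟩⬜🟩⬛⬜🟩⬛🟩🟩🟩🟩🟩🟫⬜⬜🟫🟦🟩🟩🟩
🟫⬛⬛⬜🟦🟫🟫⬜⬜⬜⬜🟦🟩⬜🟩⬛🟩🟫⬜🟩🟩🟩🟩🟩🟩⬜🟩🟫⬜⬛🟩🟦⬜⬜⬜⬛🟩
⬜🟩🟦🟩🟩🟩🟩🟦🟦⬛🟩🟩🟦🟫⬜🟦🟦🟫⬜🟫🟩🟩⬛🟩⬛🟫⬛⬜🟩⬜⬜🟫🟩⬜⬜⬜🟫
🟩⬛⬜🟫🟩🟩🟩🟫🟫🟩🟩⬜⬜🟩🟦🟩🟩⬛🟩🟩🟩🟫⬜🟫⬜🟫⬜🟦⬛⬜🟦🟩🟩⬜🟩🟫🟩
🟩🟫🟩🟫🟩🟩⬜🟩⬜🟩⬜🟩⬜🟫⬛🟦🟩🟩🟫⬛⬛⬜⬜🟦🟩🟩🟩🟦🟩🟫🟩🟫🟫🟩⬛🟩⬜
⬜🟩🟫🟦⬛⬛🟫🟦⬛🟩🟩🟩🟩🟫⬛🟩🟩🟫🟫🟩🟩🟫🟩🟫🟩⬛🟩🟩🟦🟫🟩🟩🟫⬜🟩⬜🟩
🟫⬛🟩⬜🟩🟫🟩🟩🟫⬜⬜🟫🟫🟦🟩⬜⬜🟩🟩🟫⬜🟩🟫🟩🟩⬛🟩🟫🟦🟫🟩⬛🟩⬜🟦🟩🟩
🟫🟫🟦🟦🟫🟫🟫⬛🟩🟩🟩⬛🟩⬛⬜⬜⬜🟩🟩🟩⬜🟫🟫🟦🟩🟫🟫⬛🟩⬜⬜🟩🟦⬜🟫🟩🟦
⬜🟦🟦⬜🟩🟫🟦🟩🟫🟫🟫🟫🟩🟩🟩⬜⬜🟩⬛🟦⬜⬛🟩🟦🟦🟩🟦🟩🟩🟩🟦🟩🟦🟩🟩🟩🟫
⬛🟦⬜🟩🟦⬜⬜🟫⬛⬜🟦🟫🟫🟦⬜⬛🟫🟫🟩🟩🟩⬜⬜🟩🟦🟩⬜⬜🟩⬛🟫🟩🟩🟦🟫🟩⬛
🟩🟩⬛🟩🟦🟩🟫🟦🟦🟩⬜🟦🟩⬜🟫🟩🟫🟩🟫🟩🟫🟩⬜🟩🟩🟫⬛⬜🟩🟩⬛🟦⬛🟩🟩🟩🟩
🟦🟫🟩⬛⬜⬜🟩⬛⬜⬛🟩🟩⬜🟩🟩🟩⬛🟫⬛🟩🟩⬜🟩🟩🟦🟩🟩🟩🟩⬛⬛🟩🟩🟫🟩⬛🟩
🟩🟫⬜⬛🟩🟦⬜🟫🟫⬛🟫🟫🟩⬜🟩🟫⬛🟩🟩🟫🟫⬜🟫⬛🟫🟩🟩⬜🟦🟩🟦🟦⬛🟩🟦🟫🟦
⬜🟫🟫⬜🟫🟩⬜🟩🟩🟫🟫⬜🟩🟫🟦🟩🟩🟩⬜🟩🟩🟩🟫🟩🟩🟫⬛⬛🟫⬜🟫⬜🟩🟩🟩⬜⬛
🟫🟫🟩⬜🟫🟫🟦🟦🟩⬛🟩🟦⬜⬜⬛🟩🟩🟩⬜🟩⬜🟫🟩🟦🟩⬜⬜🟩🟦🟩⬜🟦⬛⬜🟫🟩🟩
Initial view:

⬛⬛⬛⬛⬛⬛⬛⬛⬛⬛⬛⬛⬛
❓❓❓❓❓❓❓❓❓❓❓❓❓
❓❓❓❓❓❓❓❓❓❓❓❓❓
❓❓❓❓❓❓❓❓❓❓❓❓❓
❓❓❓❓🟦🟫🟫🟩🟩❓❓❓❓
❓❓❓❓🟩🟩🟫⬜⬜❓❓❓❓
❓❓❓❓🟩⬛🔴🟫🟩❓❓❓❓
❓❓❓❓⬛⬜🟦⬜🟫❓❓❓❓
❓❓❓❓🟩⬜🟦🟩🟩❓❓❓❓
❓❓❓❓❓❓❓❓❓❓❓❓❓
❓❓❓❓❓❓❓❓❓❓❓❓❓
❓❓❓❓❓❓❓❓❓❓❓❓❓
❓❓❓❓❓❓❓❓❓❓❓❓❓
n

⬛⬛⬛⬛⬛⬛⬛⬛⬛⬛⬛⬛⬛
⬛⬛⬛⬛⬛⬛⬛⬛⬛⬛⬛⬛⬛
❓❓❓❓❓❓❓❓❓❓❓❓❓
❓❓❓❓❓❓❓❓❓❓❓❓❓
❓❓❓❓⬜🟦🟫⬜🟩❓❓❓❓
❓❓❓❓🟦🟫🟫🟩🟩❓❓❓❓
❓❓❓❓🟩🟩🔴⬜⬜❓❓❓❓
❓❓❓❓🟩⬛🟩🟫🟩❓❓❓❓
❓❓❓❓⬛⬜🟦⬜🟫❓❓❓❓
❓❓❓❓🟩⬜🟦🟩🟩❓❓❓❓
❓❓❓❓❓❓❓❓❓❓❓❓❓
❓❓❓❓❓❓❓❓❓❓❓❓❓
❓❓❓❓❓❓❓❓❓❓❓❓❓

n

⬛⬛⬛⬛⬛⬛⬛⬛⬛⬛⬛⬛⬛
⬛⬛⬛⬛⬛⬛⬛⬛⬛⬛⬛⬛⬛
⬛⬛⬛⬛⬛⬛⬛⬛⬛⬛⬛⬛⬛
❓❓❓❓❓❓❓❓❓❓❓❓❓
❓❓❓❓🟩🟩🟩⬜⬜❓❓❓❓
❓❓❓❓⬜🟦🟫⬜🟩❓❓❓❓
❓❓❓❓🟦🟫🔴🟩🟩❓❓❓❓
❓❓❓❓🟩🟩🟫⬜⬜❓❓❓❓
❓❓❓❓🟩⬛🟩🟫🟩❓❓❓❓
❓❓❓❓⬛⬜🟦⬜🟫❓❓❓❓
❓❓❓❓🟩⬜🟦🟩🟩❓❓❓❓
❓❓❓❓❓❓❓❓❓❓❓❓❓
❓❓❓❓❓❓❓❓❓❓❓❓❓

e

⬛⬛⬛⬛⬛⬛⬛⬛⬛⬛⬛⬛⬛
⬛⬛⬛⬛⬛⬛⬛⬛⬛⬛⬛⬛⬛
⬛⬛⬛⬛⬛⬛⬛⬛⬛⬛⬛⬛⬛
❓❓❓❓❓❓❓❓❓❓❓❓❓
❓❓❓🟩🟩🟩⬜⬜🟫❓❓❓❓
❓❓❓⬜🟦🟫⬜🟩🟫❓❓❓❓
❓❓❓🟦🟫🟫🔴🟩⬜❓❓❓❓
❓❓❓🟩🟩🟫⬜⬜🟩❓❓❓❓
❓❓❓🟩⬛🟩🟫🟩⬛❓❓❓❓
❓❓❓⬛⬜🟦⬜🟫❓❓❓❓❓
❓❓❓🟩⬜🟦🟩🟩❓❓❓❓❓
❓❓❓❓❓❓❓❓❓❓❓❓❓
❓❓❓❓❓❓❓❓❓❓❓❓❓

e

⬛⬛⬛⬛⬛⬛⬛⬛⬛⬛⬛⬛⬛
⬛⬛⬛⬛⬛⬛⬛⬛⬛⬛⬛⬛⬛
⬛⬛⬛⬛⬛⬛⬛⬛⬛⬛⬛⬛⬛
❓❓❓❓❓❓❓❓❓❓❓❓❓
❓❓🟩🟩🟩⬜⬜🟫🟫❓❓❓❓
❓❓⬜🟦🟫⬜🟩🟫⬜❓❓❓❓
❓❓🟦🟫🟫🟩🔴⬜⬛❓❓❓❓
❓❓🟩🟩🟫⬜⬜🟩🟦❓❓❓❓
❓❓🟩⬛🟩🟫🟩⬛🟩❓❓❓❓
❓❓⬛⬜🟦⬜🟫❓❓❓❓❓❓
❓❓🟩⬜🟦🟩🟩❓❓❓❓❓❓
❓❓❓❓❓❓❓❓❓❓❓❓❓
❓❓❓❓❓❓❓❓❓❓❓❓❓

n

⬛⬛⬛⬛⬛⬛⬛⬛⬛⬛⬛⬛⬛
⬛⬛⬛⬛⬛⬛⬛⬛⬛⬛⬛⬛⬛
⬛⬛⬛⬛⬛⬛⬛⬛⬛⬛⬛⬛⬛
⬛⬛⬛⬛⬛⬛⬛⬛⬛⬛⬛⬛⬛
❓❓❓❓🟩🟩🟩🟩🟩❓❓❓❓
❓❓🟩🟩🟩⬜⬜🟫🟫❓❓❓❓
❓❓⬜🟦🟫⬜🔴🟫⬜❓❓❓❓
❓❓🟦🟫🟫🟩🟩⬜⬛❓❓❓❓
❓❓🟩🟩🟫⬜⬜🟩🟦❓❓❓❓
❓❓🟩⬛🟩🟫🟩⬛🟩❓❓❓❓
❓❓⬛⬜🟦⬜🟫❓❓❓❓❓❓
❓❓🟩⬜🟦🟩🟩❓❓❓❓❓❓
❓❓❓❓❓❓❓❓❓❓❓❓❓

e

⬛⬛⬛⬛⬛⬛⬛⬛⬛⬛⬛⬛⬛
⬛⬛⬛⬛⬛⬛⬛⬛⬛⬛⬛⬛⬛
⬛⬛⬛⬛⬛⬛⬛⬛⬛⬛⬛⬛⬛
⬛⬛⬛⬛⬛⬛⬛⬛⬛⬛⬛⬛⬛
❓❓❓🟩🟩🟩🟩🟩⬛❓❓❓❓
❓🟩🟩🟩⬜⬜🟫🟫🟫❓❓❓❓
❓⬜🟦🟫⬜🟩🔴⬜⬜❓❓❓❓
❓🟦🟫🟫🟩🟩⬜⬛🟩❓❓❓❓
❓🟩🟩🟫⬜⬜🟩🟦🟫❓❓❓❓
❓🟩⬛🟩🟫🟩⬛🟩❓❓❓❓❓
❓⬛⬜🟦⬜🟫❓❓❓❓❓❓❓
❓🟩⬜🟦🟩🟩❓❓❓❓❓❓❓
❓❓❓❓❓❓❓❓❓❓❓❓❓

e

⬛⬛⬛⬛⬛⬛⬛⬛⬛⬛⬛⬛⬛
⬛⬛⬛⬛⬛⬛⬛⬛⬛⬛⬛⬛⬛
⬛⬛⬛⬛⬛⬛⬛⬛⬛⬛⬛⬛⬛
⬛⬛⬛⬛⬛⬛⬛⬛⬛⬛⬛⬛⬛
❓❓🟩🟩🟩🟩🟩⬛⬜❓❓❓❓
🟩🟩🟩⬜⬜🟫🟫🟫🟩❓❓❓❓
⬜🟦🟫⬜🟩🟫🔴⬜🟩❓❓❓❓
🟦🟫🟫🟩🟩⬜⬛🟩🟩❓❓❓❓
🟩🟩🟫⬜⬜🟩🟦🟫🟫❓❓❓❓
🟩⬛🟩🟫🟩⬛🟩❓❓❓❓❓❓
⬛⬜🟦⬜🟫❓❓❓❓❓❓❓❓
🟩⬜🟦🟩🟩❓❓❓❓❓❓❓❓
❓❓❓❓❓❓❓❓❓❓❓❓❓

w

⬛⬛⬛⬛⬛⬛⬛⬛⬛⬛⬛⬛⬛
⬛⬛⬛⬛⬛⬛⬛⬛⬛⬛⬛⬛⬛
⬛⬛⬛⬛⬛⬛⬛⬛⬛⬛⬛⬛⬛
⬛⬛⬛⬛⬛⬛⬛⬛⬛⬛⬛⬛⬛
❓❓❓🟩🟩🟩🟩🟩⬛⬜❓❓❓
❓🟩🟩🟩⬜⬜🟫🟫🟫🟩❓❓❓
❓⬜🟦🟫⬜🟩🔴⬜⬜🟩❓❓❓
❓🟦🟫🟫🟩🟩⬜⬛🟩🟩❓❓❓
❓🟩🟩🟫⬜⬜🟩🟦🟫🟫❓❓❓
❓🟩⬛🟩🟫🟩⬛🟩❓❓❓❓❓
❓⬛⬜🟦⬜🟫❓❓❓❓❓❓❓
❓🟩⬜🟦🟩🟩❓❓❓❓❓❓❓
❓❓❓❓❓❓❓❓❓❓❓❓❓

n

⬛⬛⬛⬛⬛⬛⬛⬛⬛⬛⬛⬛⬛
⬛⬛⬛⬛⬛⬛⬛⬛⬛⬛⬛⬛⬛
⬛⬛⬛⬛⬛⬛⬛⬛⬛⬛⬛⬛⬛
⬛⬛⬛⬛⬛⬛⬛⬛⬛⬛⬛⬛⬛
⬛⬛⬛⬛⬛⬛⬛⬛⬛⬛⬛⬛⬛
❓❓❓🟩🟩🟩🟩🟩⬛⬜❓❓❓
❓🟩🟩🟩⬜⬜🔴🟫🟫🟩❓❓❓
❓⬜🟦🟫⬜🟩🟫⬜⬜🟩❓❓❓
❓🟦🟫🟫🟩🟩⬜⬛🟩🟩❓❓❓
❓🟩🟩🟫⬜⬜🟩🟦🟫🟫❓❓❓
❓🟩⬛🟩🟫🟩⬛🟩❓❓❓❓❓
❓⬛⬜🟦⬜🟫❓❓❓❓❓❓❓
❓🟩⬜🟦🟩🟩❓❓❓❓❓❓❓

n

⬛⬛⬛⬛⬛⬛⬛⬛⬛⬛⬛⬛⬛
⬛⬛⬛⬛⬛⬛⬛⬛⬛⬛⬛⬛⬛
⬛⬛⬛⬛⬛⬛⬛⬛⬛⬛⬛⬛⬛
⬛⬛⬛⬛⬛⬛⬛⬛⬛⬛⬛⬛⬛
⬛⬛⬛⬛⬛⬛⬛⬛⬛⬛⬛⬛⬛
⬛⬛⬛⬛⬛⬛⬛⬛⬛⬛⬛⬛⬛
❓❓❓🟩🟩🟩🔴🟩⬛⬜❓❓❓
❓🟩🟩🟩⬜⬜🟫🟫🟫🟩❓❓❓
❓⬜🟦🟫⬜🟩🟫⬜⬜🟩❓❓❓
❓🟦🟫🟫🟩🟩⬜⬛🟩🟩❓❓❓
❓🟩🟩🟫⬜⬜🟩🟦🟫🟫❓❓❓
❓🟩⬛🟩🟫🟩⬛🟩❓❓❓❓❓
❓⬛⬜🟦⬜🟫❓❓❓❓❓❓❓

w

⬛⬛⬛⬛⬛⬛⬛⬛⬛⬛⬛⬛⬛
⬛⬛⬛⬛⬛⬛⬛⬛⬛⬛⬛⬛⬛
⬛⬛⬛⬛⬛⬛⬛⬛⬛⬛⬛⬛⬛
⬛⬛⬛⬛⬛⬛⬛⬛⬛⬛⬛⬛⬛
⬛⬛⬛⬛⬛⬛⬛⬛⬛⬛⬛⬛⬛
⬛⬛⬛⬛⬛⬛⬛⬛⬛⬛⬛⬛⬛
❓❓❓❓🟩🟩🔴🟩🟩⬛⬜❓❓
❓❓🟩🟩🟩⬜⬜🟫🟫🟫🟩❓❓
❓❓⬜🟦🟫⬜🟩🟫⬜⬜🟩❓❓
❓❓🟦🟫🟫🟩🟩⬜⬛🟩🟩❓❓
❓❓🟩🟩🟫⬜⬜🟩🟦🟫🟫❓❓
❓❓🟩⬛🟩🟫🟩⬛🟩❓❓❓❓
❓❓⬛⬜🟦⬜🟫❓❓❓❓❓❓

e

⬛⬛⬛⬛⬛⬛⬛⬛⬛⬛⬛⬛⬛
⬛⬛⬛⬛⬛⬛⬛⬛⬛⬛⬛⬛⬛
⬛⬛⬛⬛⬛⬛⬛⬛⬛⬛⬛⬛⬛
⬛⬛⬛⬛⬛⬛⬛⬛⬛⬛⬛⬛⬛
⬛⬛⬛⬛⬛⬛⬛⬛⬛⬛⬛⬛⬛
⬛⬛⬛⬛⬛⬛⬛⬛⬛⬛⬛⬛⬛
❓❓❓🟩🟩🟩🔴🟩⬛⬜❓❓❓
❓🟩🟩🟩⬜⬜🟫🟫🟫🟩❓❓❓
❓⬜🟦🟫⬜🟩🟫⬜⬜🟩❓❓❓
❓🟦🟫🟫🟩🟩⬜⬛🟩🟩❓❓❓
❓🟩🟩🟫⬜⬜🟩🟦🟫🟫❓❓❓
❓🟩⬛🟩🟫🟩⬛🟩❓❓❓❓❓
❓⬛⬜🟦⬜🟫❓❓❓❓❓❓❓

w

⬛⬛⬛⬛⬛⬛⬛⬛⬛⬛⬛⬛⬛
⬛⬛⬛⬛⬛⬛⬛⬛⬛⬛⬛⬛⬛
⬛⬛⬛⬛⬛⬛⬛⬛⬛⬛⬛⬛⬛
⬛⬛⬛⬛⬛⬛⬛⬛⬛⬛⬛⬛⬛
⬛⬛⬛⬛⬛⬛⬛⬛⬛⬛⬛⬛⬛
⬛⬛⬛⬛⬛⬛⬛⬛⬛⬛⬛⬛⬛
❓❓❓❓🟩🟩🔴🟩🟩⬛⬜❓❓
❓❓🟩🟩🟩⬜⬜🟫🟫🟫🟩❓❓
❓❓⬜🟦🟫⬜🟩🟫⬜⬜🟩❓❓
❓❓🟦🟫🟫🟩🟩⬜⬛🟩🟩❓❓
❓❓🟩🟩🟫⬜⬜🟩🟦🟫🟫❓❓
❓❓🟩⬛🟩🟫🟩⬛🟩❓❓❓❓
❓❓⬛⬜🟦⬜🟫❓❓❓❓❓❓

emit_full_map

❓❓🟩🟩🔴🟩🟩⬛⬜
🟩🟩🟩⬜⬜🟫🟫🟫🟩
⬜🟦🟫⬜🟩🟫⬜⬜🟩
🟦🟫🟫🟩🟩⬜⬛🟩🟩
🟩🟩🟫⬜⬜🟩🟦🟫🟫
🟩⬛🟩🟫🟩⬛🟩❓❓
⬛⬜🟦⬜🟫❓❓❓❓
🟩⬜🟦🟩🟩❓❓❓❓

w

⬛⬛⬛⬛⬛⬛⬛⬛⬛⬛⬛⬛⬛
⬛⬛⬛⬛⬛⬛⬛⬛⬛⬛⬛⬛⬛
⬛⬛⬛⬛⬛⬛⬛⬛⬛⬛⬛⬛⬛
⬛⬛⬛⬛⬛⬛⬛⬛⬛⬛⬛⬛⬛
⬛⬛⬛⬛⬛⬛⬛⬛⬛⬛⬛⬛⬛
⬛⬛⬛⬛⬛⬛⬛⬛⬛⬛⬛⬛⬛
❓❓❓❓🟫🟩🔴🟩🟩🟩⬛⬜❓
❓❓❓🟩🟩🟩⬜⬜🟫🟫🟫🟩❓
❓❓❓⬜🟦🟫⬜🟩🟫⬜⬜🟩❓
❓❓❓🟦🟫🟫🟩🟩⬜⬛🟩🟩❓
❓❓❓🟩🟩🟫⬜⬜🟩🟦🟫🟫❓
❓❓❓🟩⬛🟩🟫🟩⬛🟩❓❓❓
❓❓❓⬛⬜🟦⬜🟫❓❓❓❓❓

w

⬛⬛⬛⬛⬛⬛⬛⬛⬛⬛⬛⬛⬛
⬛⬛⬛⬛⬛⬛⬛⬛⬛⬛⬛⬛⬛
⬛⬛⬛⬛⬛⬛⬛⬛⬛⬛⬛⬛⬛
⬛⬛⬛⬛⬛⬛⬛⬛⬛⬛⬛⬛⬛
⬛⬛⬛⬛⬛⬛⬛⬛⬛⬛⬛⬛⬛
⬛⬛⬛⬛⬛⬛⬛⬛⬛⬛⬛⬛⬛
❓❓❓❓⬛🟫🔴🟩🟩🟩🟩⬛⬜
❓❓❓❓🟩🟩🟩⬜⬜🟫🟫🟫🟩
❓❓❓❓⬜🟦🟫⬜🟩🟫⬜⬜🟩
❓❓❓❓🟦🟫🟫🟩🟩⬜⬛🟩🟩
❓❓❓❓🟩🟩🟫⬜⬜🟩🟦🟫🟫
❓❓❓❓🟩⬛🟩🟫🟩⬛🟩❓❓
❓❓❓❓⬛⬜🟦⬜🟫❓❓❓❓

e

⬛⬛⬛⬛⬛⬛⬛⬛⬛⬛⬛⬛⬛
⬛⬛⬛⬛⬛⬛⬛⬛⬛⬛⬛⬛⬛
⬛⬛⬛⬛⬛⬛⬛⬛⬛⬛⬛⬛⬛
⬛⬛⬛⬛⬛⬛⬛⬛⬛⬛⬛⬛⬛
⬛⬛⬛⬛⬛⬛⬛⬛⬛⬛⬛⬛⬛
⬛⬛⬛⬛⬛⬛⬛⬛⬛⬛⬛⬛⬛
❓❓❓⬛🟫🟩🔴🟩🟩🟩⬛⬜❓
❓❓❓🟩🟩🟩⬜⬜🟫🟫🟫🟩❓
❓❓❓⬜🟦🟫⬜🟩🟫⬜⬜🟩❓
❓❓❓🟦🟫🟫🟩🟩⬜⬛🟩🟩❓
❓❓❓🟩🟩🟫⬜⬜🟩🟦🟫🟫❓
❓❓❓🟩⬛🟩🟫🟩⬛🟩❓❓❓
❓❓❓⬛⬜🟦⬜🟫❓❓❓❓❓

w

⬛⬛⬛⬛⬛⬛⬛⬛⬛⬛⬛⬛⬛
⬛⬛⬛⬛⬛⬛⬛⬛⬛⬛⬛⬛⬛
⬛⬛⬛⬛⬛⬛⬛⬛⬛⬛⬛⬛⬛
⬛⬛⬛⬛⬛⬛⬛⬛⬛⬛⬛⬛⬛
⬛⬛⬛⬛⬛⬛⬛⬛⬛⬛⬛⬛⬛
⬛⬛⬛⬛⬛⬛⬛⬛⬛⬛⬛⬛⬛
❓❓❓❓⬛🟫🔴🟩🟩🟩🟩⬛⬜
❓❓❓❓🟩🟩🟩⬜⬜🟫🟫🟫🟩
❓❓❓❓⬜🟦🟫⬜🟩🟫⬜⬜🟩
❓❓❓❓🟦🟫🟫🟩🟩⬜⬛🟩🟩
❓❓❓❓🟩🟩🟫⬜⬜🟩🟦🟫🟫
❓❓❓❓🟩⬛🟩🟫🟩⬛🟩❓❓
❓❓❓❓⬛⬜🟦⬜🟫❓❓❓❓

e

⬛⬛⬛⬛⬛⬛⬛⬛⬛⬛⬛⬛⬛
⬛⬛⬛⬛⬛⬛⬛⬛⬛⬛⬛⬛⬛
⬛⬛⬛⬛⬛⬛⬛⬛⬛⬛⬛⬛⬛
⬛⬛⬛⬛⬛⬛⬛⬛⬛⬛⬛⬛⬛
⬛⬛⬛⬛⬛⬛⬛⬛⬛⬛⬛⬛⬛
⬛⬛⬛⬛⬛⬛⬛⬛⬛⬛⬛⬛⬛
❓❓❓⬛🟫🟩🔴🟩🟩🟩⬛⬜❓
❓❓❓🟩🟩🟩⬜⬜🟫🟫🟫🟩❓
❓❓❓⬜🟦🟫⬜🟩🟫⬜⬜🟩❓
❓❓❓🟦🟫🟫🟩🟩⬜⬛🟩🟩❓
❓❓❓🟩🟩🟫⬜⬜🟩🟦🟫🟫❓
❓❓❓🟩⬛🟩🟫🟩⬛🟩❓❓❓
❓❓❓⬛⬜🟦⬜🟫❓❓❓❓❓

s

⬛⬛⬛⬛⬛⬛⬛⬛⬛⬛⬛⬛⬛
⬛⬛⬛⬛⬛⬛⬛⬛⬛⬛⬛⬛⬛
⬛⬛⬛⬛⬛⬛⬛⬛⬛⬛⬛⬛⬛
⬛⬛⬛⬛⬛⬛⬛⬛⬛⬛⬛⬛⬛
⬛⬛⬛⬛⬛⬛⬛⬛⬛⬛⬛⬛⬛
❓❓❓⬛🟫🟩🟩🟩🟩🟩⬛⬜❓
❓❓❓🟩🟩🟩🔴⬜🟫🟫🟫🟩❓
❓❓❓⬜🟦🟫⬜🟩🟫⬜⬜🟩❓
❓❓❓🟦🟫🟫🟩🟩⬜⬛🟩🟩❓
❓❓❓🟩🟩🟫⬜⬜🟩🟦🟫🟫❓
❓❓❓🟩⬛🟩🟫🟩⬛🟩❓❓❓
❓❓❓⬛⬜🟦⬜🟫❓❓❓❓❓
❓❓❓🟩⬜🟦🟩🟩❓❓❓❓❓

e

⬛⬛⬛⬛⬛⬛⬛⬛⬛⬛⬛⬛⬛
⬛⬛⬛⬛⬛⬛⬛⬛⬛⬛⬛⬛⬛
⬛⬛⬛⬛⬛⬛⬛⬛⬛⬛⬛⬛⬛
⬛⬛⬛⬛⬛⬛⬛⬛⬛⬛⬛⬛⬛
⬛⬛⬛⬛⬛⬛⬛⬛⬛⬛⬛⬛⬛
❓❓⬛🟫🟩🟩🟩🟩🟩⬛⬜❓❓
❓❓🟩🟩🟩⬜🔴🟫🟫🟫🟩❓❓
❓❓⬜🟦🟫⬜🟩🟫⬜⬜🟩❓❓
❓❓🟦🟫🟫🟩🟩⬜⬛🟩🟩❓❓
❓❓🟩🟩🟫⬜⬜🟩🟦🟫🟫❓❓
❓❓🟩⬛🟩🟫🟩⬛🟩❓❓❓❓
❓❓⬛⬜🟦⬜🟫❓❓❓❓❓❓
❓❓🟩⬜🟦🟩🟩❓❓❓❓❓❓

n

⬛⬛⬛⬛⬛⬛⬛⬛⬛⬛⬛⬛⬛
⬛⬛⬛⬛⬛⬛⬛⬛⬛⬛⬛⬛⬛
⬛⬛⬛⬛⬛⬛⬛⬛⬛⬛⬛⬛⬛
⬛⬛⬛⬛⬛⬛⬛⬛⬛⬛⬛⬛⬛
⬛⬛⬛⬛⬛⬛⬛⬛⬛⬛⬛⬛⬛
⬛⬛⬛⬛⬛⬛⬛⬛⬛⬛⬛⬛⬛
❓❓⬛🟫🟩🟩🔴🟩🟩⬛⬜❓❓
❓❓🟩🟩🟩⬜⬜🟫🟫🟫🟩❓❓
❓❓⬜🟦🟫⬜🟩🟫⬜⬜🟩❓❓
❓❓🟦🟫🟫🟩🟩⬜⬛🟩🟩❓❓
❓❓🟩🟩🟫⬜⬜🟩🟦🟫🟫❓❓
❓❓🟩⬛🟩🟫🟩⬛🟩❓❓❓❓
❓❓⬛⬜🟦⬜🟫❓❓❓❓❓❓

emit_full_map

⬛🟫🟩🟩🔴🟩🟩⬛⬜
🟩🟩🟩⬜⬜🟫🟫🟫🟩
⬜🟦🟫⬜🟩🟫⬜⬜🟩
🟦🟫🟫🟩🟩⬜⬛🟩🟩
🟩🟩🟫⬜⬜🟩🟦🟫🟫
🟩⬛🟩🟫🟩⬛🟩❓❓
⬛⬜🟦⬜🟫❓❓❓❓
🟩⬜🟦🟩🟩❓❓❓❓


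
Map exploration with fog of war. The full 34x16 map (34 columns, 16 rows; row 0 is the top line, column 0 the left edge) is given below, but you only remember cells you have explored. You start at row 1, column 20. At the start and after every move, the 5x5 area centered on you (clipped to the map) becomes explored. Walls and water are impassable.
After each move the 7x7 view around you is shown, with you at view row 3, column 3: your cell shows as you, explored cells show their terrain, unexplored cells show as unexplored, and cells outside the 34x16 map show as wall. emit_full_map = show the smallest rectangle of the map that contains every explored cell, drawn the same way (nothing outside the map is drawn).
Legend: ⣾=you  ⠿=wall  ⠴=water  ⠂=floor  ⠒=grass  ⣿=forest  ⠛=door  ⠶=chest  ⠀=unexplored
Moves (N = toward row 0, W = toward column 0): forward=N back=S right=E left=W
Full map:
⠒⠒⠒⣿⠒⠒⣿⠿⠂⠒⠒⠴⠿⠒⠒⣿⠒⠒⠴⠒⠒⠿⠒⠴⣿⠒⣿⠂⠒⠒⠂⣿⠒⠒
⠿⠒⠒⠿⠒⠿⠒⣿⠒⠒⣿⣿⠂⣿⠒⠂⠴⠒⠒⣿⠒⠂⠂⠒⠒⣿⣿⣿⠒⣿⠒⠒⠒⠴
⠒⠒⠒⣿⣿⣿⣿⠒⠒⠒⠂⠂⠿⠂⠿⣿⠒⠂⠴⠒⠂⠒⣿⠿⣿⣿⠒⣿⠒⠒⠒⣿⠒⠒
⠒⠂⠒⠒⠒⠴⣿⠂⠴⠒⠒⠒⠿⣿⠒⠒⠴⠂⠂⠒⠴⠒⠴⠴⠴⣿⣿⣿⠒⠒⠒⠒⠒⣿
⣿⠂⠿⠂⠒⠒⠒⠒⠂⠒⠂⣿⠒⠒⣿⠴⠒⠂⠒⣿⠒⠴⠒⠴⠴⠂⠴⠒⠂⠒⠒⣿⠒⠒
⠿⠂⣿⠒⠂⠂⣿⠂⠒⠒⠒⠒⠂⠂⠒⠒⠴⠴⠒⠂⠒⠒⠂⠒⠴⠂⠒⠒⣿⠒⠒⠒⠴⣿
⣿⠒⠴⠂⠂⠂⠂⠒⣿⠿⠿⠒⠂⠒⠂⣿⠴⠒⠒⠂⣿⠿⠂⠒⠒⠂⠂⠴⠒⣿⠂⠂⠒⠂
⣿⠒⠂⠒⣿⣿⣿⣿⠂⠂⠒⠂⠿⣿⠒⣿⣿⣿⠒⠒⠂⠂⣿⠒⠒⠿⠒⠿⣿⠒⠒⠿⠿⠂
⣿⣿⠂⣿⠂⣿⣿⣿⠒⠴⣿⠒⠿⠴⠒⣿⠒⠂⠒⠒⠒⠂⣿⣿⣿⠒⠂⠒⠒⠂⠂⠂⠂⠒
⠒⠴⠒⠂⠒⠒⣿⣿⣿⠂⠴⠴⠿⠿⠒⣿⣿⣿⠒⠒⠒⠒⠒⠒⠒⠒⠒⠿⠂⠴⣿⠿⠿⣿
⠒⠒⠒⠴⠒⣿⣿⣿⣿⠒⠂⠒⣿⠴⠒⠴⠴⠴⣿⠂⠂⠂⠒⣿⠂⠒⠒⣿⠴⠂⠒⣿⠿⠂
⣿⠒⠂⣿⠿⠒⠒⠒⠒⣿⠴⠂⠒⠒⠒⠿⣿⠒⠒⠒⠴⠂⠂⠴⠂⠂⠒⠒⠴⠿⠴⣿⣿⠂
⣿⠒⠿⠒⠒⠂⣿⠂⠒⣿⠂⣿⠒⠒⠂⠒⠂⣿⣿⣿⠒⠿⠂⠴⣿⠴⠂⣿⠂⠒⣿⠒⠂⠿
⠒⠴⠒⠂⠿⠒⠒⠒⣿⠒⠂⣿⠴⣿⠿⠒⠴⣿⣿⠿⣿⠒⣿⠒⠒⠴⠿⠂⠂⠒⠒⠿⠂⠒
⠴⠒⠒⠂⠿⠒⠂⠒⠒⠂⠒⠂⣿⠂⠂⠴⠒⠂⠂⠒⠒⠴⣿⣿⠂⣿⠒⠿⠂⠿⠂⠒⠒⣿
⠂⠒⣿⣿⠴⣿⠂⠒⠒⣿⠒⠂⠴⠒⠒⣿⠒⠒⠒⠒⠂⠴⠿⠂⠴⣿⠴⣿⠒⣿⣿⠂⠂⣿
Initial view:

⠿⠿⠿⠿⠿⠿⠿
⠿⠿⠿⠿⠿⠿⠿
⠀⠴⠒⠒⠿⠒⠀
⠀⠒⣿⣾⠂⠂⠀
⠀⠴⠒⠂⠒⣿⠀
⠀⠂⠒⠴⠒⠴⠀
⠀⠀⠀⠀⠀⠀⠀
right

⠿⠿⠿⠿⠿⠿⠿
⠿⠿⠿⠿⠿⠿⠿
⠴⠒⠒⠿⠒⠴⠀
⠒⣿⠒⣾⠂⠒⠀
⠴⠒⠂⠒⣿⠿⠀
⠂⠒⠴⠒⠴⠴⠀
⠀⠀⠀⠀⠀⠀⠀

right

⠿⠿⠿⠿⠿⠿⠿
⠿⠿⠿⠿⠿⠿⠿
⠒⠒⠿⠒⠴⣿⠀
⣿⠒⠂⣾⠒⠒⠀
⠒⠂⠒⣿⠿⣿⠀
⠒⠴⠒⠴⠴⠴⠀
⠀⠀⠀⠀⠀⠀⠀

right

⠿⠿⠿⠿⠿⠿⠿
⠿⠿⠿⠿⠿⠿⠿
⠒⠿⠒⠴⣿⠒⠀
⠒⠂⠂⣾⠒⣿⠀
⠂⠒⣿⠿⣿⣿⠀
⠴⠒⠴⠴⠴⣿⠀
⠀⠀⠀⠀⠀⠀⠀

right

⠿⠿⠿⠿⠿⠿⠿
⠿⠿⠿⠿⠿⠿⠿
⠿⠒⠴⣿⠒⣿⠀
⠂⠂⠒⣾⣿⣿⠀
⠒⣿⠿⣿⣿⠒⠀
⠒⠴⠴⠴⣿⣿⠀
⠀⠀⠀⠀⠀⠀⠀

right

⠿⠿⠿⠿⠿⠿⠿
⠿⠿⠿⠿⠿⠿⠿
⠒⠴⣿⠒⣿⠂⠀
⠂⠒⠒⣾⣿⣿⠀
⣿⠿⣿⣿⠒⣿⠀
⠴⠴⠴⣿⣿⣿⠀
⠀⠀⠀⠀⠀⠀⠀

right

⠿⠿⠿⠿⠿⠿⠿
⠿⠿⠿⠿⠿⠿⠿
⠴⣿⠒⣿⠂⠒⠀
⠒⠒⣿⣾⣿⠒⠀
⠿⣿⣿⠒⣿⠒⠀
⠴⠴⣿⣿⣿⠒⠀
⠀⠀⠀⠀⠀⠀⠀

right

⠿⠿⠿⠿⠿⠿⠿
⠿⠿⠿⠿⠿⠿⠿
⣿⠒⣿⠂⠒⠒⠀
⠒⣿⣿⣾⠒⣿⠀
⣿⣿⠒⣿⠒⠒⠀
⠴⣿⣿⣿⠒⠒⠀
⠀⠀⠀⠀⠀⠀⠀

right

⠿⠿⠿⠿⠿⠿⠿
⠿⠿⠿⠿⠿⠿⠿
⠒⣿⠂⠒⠒⠂⠀
⣿⣿⣿⣾⣿⠒⠀
⣿⠒⣿⠒⠒⠒⠀
⣿⣿⣿⠒⠒⠒⠀
⠀⠀⠀⠀⠀⠀⠀

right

⠿⠿⠿⠿⠿⠿⠿
⠿⠿⠿⠿⠿⠿⠿
⣿⠂⠒⠒⠂⣿⠀
⣿⣿⠒⣾⠒⠒⠀
⠒⣿⠒⠒⠒⣿⠀
⣿⣿⠒⠒⠒⠒⠀
⠀⠀⠀⠀⠀⠀⠀

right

⠿⠿⠿⠿⠿⠿⠿
⠿⠿⠿⠿⠿⠿⠿
⠂⠒⠒⠂⣿⠒⠀
⣿⠒⣿⣾⠒⠒⠀
⣿⠒⠒⠒⣿⠒⠀
⣿⠒⠒⠒⠒⠒⠀
⠀⠀⠀⠀⠀⠀⠀

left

⠿⠿⠿⠿⠿⠿⠿
⠿⠿⠿⠿⠿⠿⠿
⣿⠂⠒⠒⠂⣿⠒
⣿⣿⠒⣾⠒⠒⠒
⠒⣿⠒⠒⠒⣿⠒
⣿⣿⠒⠒⠒⠒⠒
⠀⠀⠀⠀⠀⠀⠀

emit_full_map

⠴⠒⠒⠿⠒⠴⣿⠒⣿⠂⠒⠒⠂⣿⠒
⠒⣿⠒⠂⠂⠒⠒⣿⣿⣿⠒⣾⠒⠒⠒
⠴⠒⠂⠒⣿⠿⣿⣿⠒⣿⠒⠒⠒⣿⠒
⠂⠒⠴⠒⠴⠴⠴⣿⣿⣿⠒⠒⠒⠒⠒

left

⠿⠿⠿⠿⠿⠿⠿
⠿⠿⠿⠿⠿⠿⠿
⠒⣿⠂⠒⠒⠂⣿
⣿⣿⣿⣾⣿⠒⠒
⣿⠒⣿⠒⠒⠒⣿
⣿⣿⣿⠒⠒⠒⠒
⠀⠀⠀⠀⠀⠀⠀

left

⠿⠿⠿⠿⠿⠿⠿
⠿⠿⠿⠿⠿⠿⠿
⣿⠒⣿⠂⠒⠒⠂
⠒⣿⣿⣾⠒⣿⠒
⣿⣿⠒⣿⠒⠒⠒
⠴⣿⣿⣿⠒⠒⠒
⠀⠀⠀⠀⠀⠀⠀

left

⠿⠿⠿⠿⠿⠿⠿
⠿⠿⠿⠿⠿⠿⠿
⠴⣿⠒⣿⠂⠒⠒
⠒⠒⣿⣾⣿⠒⣿
⠿⣿⣿⠒⣿⠒⠒
⠴⠴⣿⣿⣿⠒⠒
⠀⠀⠀⠀⠀⠀⠀

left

⠿⠿⠿⠿⠿⠿⠿
⠿⠿⠿⠿⠿⠿⠿
⠒⠴⣿⠒⣿⠂⠒
⠂⠒⠒⣾⣿⣿⠒
⣿⠿⣿⣿⠒⣿⠒
⠴⠴⠴⣿⣿⣿⠒
⠀⠀⠀⠀⠀⠀⠀

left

⠿⠿⠿⠿⠿⠿⠿
⠿⠿⠿⠿⠿⠿⠿
⠿⠒⠴⣿⠒⣿⠂
⠂⠂⠒⣾⣿⣿⣿
⠒⣿⠿⣿⣿⠒⣿
⠒⠴⠴⠴⣿⣿⣿
⠀⠀⠀⠀⠀⠀⠀

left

⠿⠿⠿⠿⠿⠿⠿
⠿⠿⠿⠿⠿⠿⠿
⠒⠿⠒⠴⣿⠒⣿
⠒⠂⠂⣾⠒⣿⣿
⠂⠒⣿⠿⣿⣿⠒
⠴⠒⠴⠴⠴⣿⣿
⠀⠀⠀⠀⠀⠀⠀

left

⠿⠿⠿⠿⠿⠿⠿
⠿⠿⠿⠿⠿⠿⠿
⠒⠒⠿⠒⠴⣿⠒
⣿⠒⠂⣾⠒⠒⣿
⠒⠂⠒⣿⠿⣿⣿
⠒⠴⠒⠴⠴⠴⣿
⠀⠀⠀⠀⠀⠀⠀

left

⠿⠿⠿⠿⠿⠿⠿
⠿⠿⠿⠿⠿⠿⠿
⠴⠒⠒⠿⠒⠴⣿
⠒⣿⠒⣾⠂⠒⠒
⠴⠒⠂⠒⣿⠿⣿
⠂⠒⠴⠒⠴⠴⠴
⠀⠀⠀⠀⠀⠀⠀

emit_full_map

⠴⠒⠒⠿⠒⠴⣿⠒⣿⠂⠒⠒⠂⣿⠒
⠒⣿⠒⣾⠂⠒⠒⣿⣿⣿⠒⣿⠒⠒⠒
⠴⠒⠂⠒⣿⠿⣿⣿⠒⣿⠒⠒⠒⣿⠒
⠂⠒⠴⠒⠴⠴⠴⣿⣿⣿⠒⠒⠒⠒⠒

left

⠿⠿⠿⠿⠿⠿⠿
⠿⠿⠿⠿⠿⠿⠿
⠀⠴⠒⠒⠿⠒⠴
⠀⠒⣿⣾⠂⠂⠒
⠀⠴⠒⠂⠒⣿⠿
⠀⠂⠒⠴⠒⠴⠴
⠀⠀⠀⠀⠀⠀⠀

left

⠿⠿⠿⠿⠿⠿⠿
⠿⠿⠿⠿⠿⠿⠿
⠀⠒⠴⠒⠒⠿⠒
⠀⠒⠒⣾⠒⠂⠂
⠀⠂⠴⠒⠂⠒⣿
⠀⠂⠂⠒⠴⠒⠴
⠀⠀⠀⠀⠀⠀⠀

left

⠿⠿⠿⠿⠿⠿⠿
⠿⠿⠿⠿⠿⠿⠿
⠀⠒⠒⠴⠒⠒⠿
⠀⠴⠒⣾⣿⠒⠂
⠀⠒⠂⠴⠒⠂⠒
⠀⠴⠂⠂⠒⠴⠒
⠀⠀⠀⠀⠀⠀⠀

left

⠿⠿⠿⠿⠿⠿⠿
⠿⠿⠿⠿⠿⠿⠿
⠀⣿⠒⠒⠴⠒⠒
⠀⠂⠴⣾⠒⣿⠒
⠀⣿⠒⠂⠴⠒⠂
⠀⠒⠴⠂⠂⠒⠴
⠀⠀⠀⠀⠀⠀⠀

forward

⠿⠿⠿⠿⠿⠿⠿
⠿⠿⠿⠿⠿⠿⠿
⠿⠿⠿⠿⠿⠿⠿
⠀⣿⠒⣾⠴⠒⠒
⠀⠂⠴⠒⠒⣿⠒
⠀⣿⠒⠂⠴⠒⠂
⠀⠒⠴⠂⠂⠒⠴

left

⠿⠿⠿⠿⠿⠿⠿
⠿⠿⠿⠿⠿⠿⠿
⠿⠿⠿⠿⠿⠿⠿
⠀⠒⣿⣾⠒⠴⠒
⠀⠒⠂⠴⠒⠒⣿
⠀⠿⣿⠒⠂⠴⠒
⠀⠀⠒⠴⠂⠂⠒

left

⠿⠿⠿⠿⠿⠿⠿
⠿⠿⠿⠿⠿⠿⠿
⠿⠿⠿⠿⠿⠿⠿
⠀⠒⠒⣾⠒⠒⠴
⠀⣿⠒⠂⠴⠒⠒
⠀⠂⠿⣿⠒⠂⠴
⠀⠀⠀⠒⠴⠂⠂

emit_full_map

⠒⠒⣾⠒⠒⠴⠒⠒⠿⠒⠴⣿⠒⣿⠂⠒⠒⠂⣿⠒
⣿⠒⠂⠴⠒⠒⣿⠒⠂⠂⠒⠒⣿⣿⣿⠒⣿⠒⠒⠒
⠂⠿⣿⠒⠂⠴⠒⠂⠒⣿⠿⣿⣿⠒⣿⠒⠒⠒⣿⠒
⠀⠀⠒⠴⠂⠂⠒⠴⠒⠴⠴⠴⣿⣿⣿⠒⠒⠒⠒⠒

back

⠿⠿⠿⠿⠿⠿⠿
⠿⠿⠿⠿⠿⠿⠿
⠀⠒⠒⣿⠒⠒⠴
⠀⣿⠒⣾⠴⠒⠒
⠀⠂⠿⣿⠒⠂⠴
⠀⣿⠒⠒⠴⠂⠂
⠀⠀⠀⠀⠀⠀⠀

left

⠿⠿⠿⠿⠿⠿⠿
⠿⠿⠿⠿⠿⠿⠿
⠀⠿⠒⠒⣿⠒⠒
⠀⠂⣿⣾⠂⠴⠒
⠀⠿⠂⠿⣿⠒⠂
⠀⠿⣿⠒⠒⠴⠂
⠀⠀⠀⠀⠀⠀⠀

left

⠿⠿⠿⠿⠿⠿⠿
⠿⠿⠿⠿⠿⠿⠿
⠀⠴⠿⠒⠒⣿⠒
⠀⣿⠂⣾⠒⠂⠴
⠀⠂⠿⠂⠿⣿⠒
⠀⠒⠿⣿⠒⠒⠴
⠀⠀⠀⠀⠀⠀⠀

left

⠿⠿⠿⠿⠿⠿⠿
⠿⠿⠿⠿⠿⠿⠿
⠀⠒⠴⠿⠒⠒⣿
⠀⣿⣿⣾⣿⠒⠂
⠀⠂⠂⠿⠂⠿⣿
⠀⠒⠒⠿⣿⠒⠒
⠀⠀⠀⠀⠀⠀⠀

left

⠿⠿⠿⠿⠿⠿⠿
⠿⠿⠿⠿⠿⠿⠿
⠀⠒⠒⠴⠿⠒⠒
⠀⠒⣿⣾⠂⣿⠒
⠀⠒⠂⠂⠿⠂⠿
⠀⠒⠒⠒⠿⣿⠒
⠀⠀⠀⠀⠀⠀⠀

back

⠿⠿⠿⠿⠿⠿⠿
⠀⠒⠒⠴⠿⠒⠒
⠀⠒⣿⣿⠂⣿⠒
⠀⠒⠂⣾⠿⠂⠿
⠀⠒⠒⠒⠿⣿⠒
⠀⠒⠂⣿⠒⠒⠀
⠀⠀⠀⠀⠀⠀⠀

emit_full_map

⠒⠒⠴⠿⠒⠒⣿⠒⠒⠴⠒⠒⠿⠒⠴⣿⠒⣿⠂⠒⠒⠂⣿⠒
⠒⣿⣿⠂⣿⠒⠂⠴⠒⠒⣿⠒⠂⠂⠒⠒⣿⣿⣿⠒⣿⠒⠒⠒
⠒⠂⣾⠿⠂⠿⣿⠒⠂⠴⠒⠂⠒⣿⠿⣿⣿⠒⣿⠒⠒⠒⣿⠒
⠒⠒⠒⠿⣿⠒⠒⠴⠂⠂⠒⠴⠒⠴⠴⠴⣿⣿⣿⠒⠒⠒⠒⠒
⠒⠂⣿⠒⠒⠀⠀⠀⠀⠀⠀⠀⠀⠀⠀⠀⠀⠀⠀⠀⠀⠀⠀⠀


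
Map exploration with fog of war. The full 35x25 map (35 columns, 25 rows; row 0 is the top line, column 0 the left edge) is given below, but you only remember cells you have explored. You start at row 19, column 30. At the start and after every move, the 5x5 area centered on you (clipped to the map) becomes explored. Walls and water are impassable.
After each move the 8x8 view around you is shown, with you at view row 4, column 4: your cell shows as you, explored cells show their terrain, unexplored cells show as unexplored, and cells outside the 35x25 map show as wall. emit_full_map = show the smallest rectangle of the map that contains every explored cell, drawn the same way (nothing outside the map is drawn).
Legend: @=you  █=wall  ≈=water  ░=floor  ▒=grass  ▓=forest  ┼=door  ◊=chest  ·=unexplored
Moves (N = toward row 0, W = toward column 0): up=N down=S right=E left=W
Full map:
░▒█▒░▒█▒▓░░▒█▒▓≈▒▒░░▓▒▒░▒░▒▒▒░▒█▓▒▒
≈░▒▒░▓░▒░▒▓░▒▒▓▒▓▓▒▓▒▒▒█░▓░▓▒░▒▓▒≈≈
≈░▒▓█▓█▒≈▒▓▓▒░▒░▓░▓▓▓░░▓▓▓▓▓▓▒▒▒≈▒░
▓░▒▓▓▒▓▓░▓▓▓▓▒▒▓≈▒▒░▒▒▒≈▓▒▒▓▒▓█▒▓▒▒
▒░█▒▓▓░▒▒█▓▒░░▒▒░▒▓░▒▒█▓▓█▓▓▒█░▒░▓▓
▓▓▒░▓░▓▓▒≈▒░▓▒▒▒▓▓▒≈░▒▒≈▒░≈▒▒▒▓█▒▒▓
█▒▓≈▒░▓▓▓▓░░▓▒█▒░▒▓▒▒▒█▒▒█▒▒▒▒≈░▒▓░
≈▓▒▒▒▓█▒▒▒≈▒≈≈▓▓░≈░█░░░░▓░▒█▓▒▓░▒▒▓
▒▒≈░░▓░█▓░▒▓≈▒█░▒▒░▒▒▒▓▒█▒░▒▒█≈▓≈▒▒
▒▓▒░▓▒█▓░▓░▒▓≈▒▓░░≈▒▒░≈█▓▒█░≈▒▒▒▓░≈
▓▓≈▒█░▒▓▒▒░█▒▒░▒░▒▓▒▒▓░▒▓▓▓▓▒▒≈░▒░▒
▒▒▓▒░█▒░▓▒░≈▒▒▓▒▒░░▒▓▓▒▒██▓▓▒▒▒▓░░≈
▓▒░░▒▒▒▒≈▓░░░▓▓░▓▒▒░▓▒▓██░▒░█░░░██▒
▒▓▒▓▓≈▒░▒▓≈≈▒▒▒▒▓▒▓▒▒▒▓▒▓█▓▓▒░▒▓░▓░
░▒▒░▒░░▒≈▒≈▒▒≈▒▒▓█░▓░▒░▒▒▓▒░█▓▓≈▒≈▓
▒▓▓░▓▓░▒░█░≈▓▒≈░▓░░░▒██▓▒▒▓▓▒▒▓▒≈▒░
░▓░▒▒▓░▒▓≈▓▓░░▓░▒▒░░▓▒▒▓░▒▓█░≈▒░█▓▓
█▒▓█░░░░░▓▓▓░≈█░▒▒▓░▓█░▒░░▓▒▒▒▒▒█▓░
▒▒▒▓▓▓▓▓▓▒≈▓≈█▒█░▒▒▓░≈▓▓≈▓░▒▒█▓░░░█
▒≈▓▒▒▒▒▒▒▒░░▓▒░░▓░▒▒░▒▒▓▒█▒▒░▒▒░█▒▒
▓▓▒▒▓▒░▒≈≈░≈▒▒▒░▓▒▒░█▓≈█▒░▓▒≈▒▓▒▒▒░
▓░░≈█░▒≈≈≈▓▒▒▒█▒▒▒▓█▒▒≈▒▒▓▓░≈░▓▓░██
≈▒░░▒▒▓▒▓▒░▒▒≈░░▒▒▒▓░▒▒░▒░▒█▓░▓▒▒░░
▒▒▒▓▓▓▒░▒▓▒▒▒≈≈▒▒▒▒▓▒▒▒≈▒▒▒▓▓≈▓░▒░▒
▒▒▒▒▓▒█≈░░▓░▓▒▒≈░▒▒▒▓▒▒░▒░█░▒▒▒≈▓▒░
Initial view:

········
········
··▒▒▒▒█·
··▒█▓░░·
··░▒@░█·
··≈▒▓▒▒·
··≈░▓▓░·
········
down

········
··▒▒▒▒█·
··▒█▓░░·
··░▒▒░█·
··≈▒@▒▒·
··≈░▓▓░·
··▓░▓▒▒·
········

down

··▒▒▒▒█·
··▒█▓░░·
··░▒▒░█·
··≈▒▓▒▒·
··≈░@▓░·
··▓░▓▒▒·
··▓≈▓░▒·
········

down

··▒█▓░░·
··░▒▒░█·
··≈▒▓▒▒·
··≈░▓▓░·
··▓░@▒▒·
··▓≈▓░▒·
··▒▒▒≈▓·
████████

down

··░▒▒░█·
··≈▒▓▒▒·
··≈░▓▓░·
··▓░▓▒▒·
··▓≈@░▒·
··▒▒▒≈▓·
████████
████████

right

·░▒▒░█··
·≈▒▓▒▒··
·≈░▓▓░█·
·▓░▓▒▒░·
·▓≈▓@▒░·
·▒▒▒≈▓▒·
████████
████████

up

·▒█▓░░··
·░▒▒░█··
·≈▒▓▒▒▒·
·≈░▓▓░█·
·▓░▓@▒░·
·▓≈▓░▒░·
·▒▒▒≈▓▒·
████████

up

·▒▒▒▒█··
·▒█▓░░··
·░▒▒░█▒·
·≈▒▓▒▒▒·
·≈░▓@░█·
·▓░▓▒▒░·
·▓≈▓░▒░·
·▒▒▒≈▓▒·

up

········
·▒▒▒▒█··
·▒█▓░░░·
·░▒▒░█▒·
·≈▒▓@▒▒·
·≈░▓▓░█·
·▓░▓▒▒░·
·▓≈▓░▒░·

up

········
········
·▒▒▒▒█▓·
·▒█▓░░░·
·░▒▒@█▒·
·≈▒▓▒▒▒·
·≈░▓▓░█·
·▓░▓▒▒░·

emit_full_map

▒▒▒▒█▓
▒█▓░░░
░▒▒@█▒
≈▒▓▒▒▒
≈░▓▓░█
▓░▓▒▒░
▓≈▓░▒░
▒▒▒≈▓▒

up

········
········
··≈▒░█▓·
·▒▒▒▒█▓·
·▒█▓@░░·
·░▒▒░█▒·
·≈▒▓▒▒▒·
·≈░▓▓░█·

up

········
········
··▒▓▒≈▒·
··≈▒░█▓·
·▒▒▒@█▓·
·▒█▓░░░·
·░▒▒░█▒·
·≈▒▓▒▒▒·

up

········
········
··▓▓≈▒≈·
··▒▓▒≈▒·
··≈▒@█▓·
·▒▒▒▒█▓·
·▒█▓░░░·
·░▒▒░█▒·

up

········
········
··░▒▓░▓·
··▓▓≈▒≈·
··▒▓@≈▒·
··≈▒░█▓·
·▒▒▒▒█▓·
·▒█▓░░░·

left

········
········
··▒░▒▓░▓
··█▓▓≈▒≈
··▒▒@▒≈▒
··░≈▒░█▓
··▒▒▒▒█▓
··▒█▓░░░

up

········
········
··█░░░█·
··▒░▒▓░▓
··█▓@≈▒≈
··▒▒▓▒≈▒
··░≈▒░█▓
··▒▒▒▒█▓

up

········
········
··▒▒▒▓░·
··█░░░█·
··▒░@▓░▓
··█▓▓≈▒≈
··▒▒▓▒≈▒
··░≈▒░█▓

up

········
········
··▒▒≈░▒·
··▒▒▒▓░·
··█░@░█·
··▒░▒▓░▓
··█▓▓≈▒≈
··▒▒▓▒≈▒

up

········
········
··≈▒▒▒▓·
··▒▒≈░▒·
··▒▒@▓░·
··█░░░█·
··▒░▒▓░▓
··█▓▓≈▒≈

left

········
········
··░≈▒▒▒▓
··▓▒▒≈░▒
··▓▒@▒▓░
··░█░░░█
··▓▒░▒▓░
···█▓▓≈▒

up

········
········
··▒▒█≈▓·
··░≈▒▒▒▓
··▓▒@≈░▒
··▓▒▒▒▓░
··░█░░░█
··▓▒░▒▓░

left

········
········
··░▒▒█≈▓
··█░≈▒▒▒
··▓▓@▒≈░
··▓▓▒▒▒▓
··▒░█░░░
···▓▒░▒▓

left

········
········
··▒░▒▒█≈
··▒█░≈▒▒
··▓▓@▒▒≈
··█▓▓▒▒▒
··░▒░█░░
····▓▒░▒

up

········
········
··░▒█▓▒·
··▒░▒▒█≈
··▒█@≈▒▒
··▓▓▓▒▒≈
··█▓▓▒▒▒
··░▒░█░░

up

········
········
··█▒▒▒▒·
··░▒█▓▒·
··▒░@▒█≈
··▒█░≈▒▒
··▓▓▓▒▒≈
··█▓▓▒▒▒

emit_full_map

█▒▒▒▒····
░▒█▓▒····
▒░@▒█≈▓··
▒█░≈▒▒▒▓·
▓▓▓▒▒≈░▒·
█▓▓▒▒▒▓░·
░▒░█░░░█·
··▓▒░▒▓░▓
···█▓▓≈▒≈
···▒▒▓▒≈▒
···░≈▒░█▓
···▒▒▒▒█▓
···▒█▓░░░
···░▒▒░█▒
···≈▒▓▒▒▒
···≈░▓▓░█
···▓░▓▒▒░
···▓≈▓░▒░
···▒▒▒≈▓▒

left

········
········
··▒█▒▒▒▒
··▓░▒█▓▒
··█▒@▒▒█
··▓▒█░≈▒
··▓▓▓▓▒▒
···█▓▓▒▒

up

········
········
··▒░≈▒▒·
··▒█▒▒▒▒
··▓░@█▓▒
··█▒░▒▒█
··▓▒█░≈▒
··▓▓▓▓▒▒

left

········
········
··≈▒░≈▒▒
··▒▒█▒▒▒
··░▓@▒█▓
··▒█▒░▒▒
··█▓▒█░≈
···▓▓▓▓▒

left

········
········
··▒≈▒░≈▒
··█▒▒█▒▒
··░░@░▒█
··▓▒█▒░▒
··≈█▓▒█░
····▓▓▓▓

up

········
········
··█▓▓█▓·
··▒≈▒░≈▒
··█▒@█▒▒
··░░▓░▒█
··▓▒█▒░▒
··≈█▓▒█░

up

········
········
··▒≈▓▒▒·
··█▓▓█▓·
··▒≈@░≈▒
··█▒▒█▒▒
··░░▓░▒█
··▓▒█▒░▒

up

········
········
··░▓▓▓▓·
··▒≈▓▒▒·
··█▓@█▓·
··▒≈▒░≈▒
··█▒▒█▒▒
··░░▓░▒█

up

████████
········
··▒█░▓░·
··░▓▓▓▓·
··▒≈@▒▒·
··█▓▓█▓·
··▒≈▒░≈▒
··█▒▒█▒▒

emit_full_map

▒█░▓░·······
░▓▓▓▓·······
▒≈@▒▒·······
█▓▓█▓·······
▒≈▒░≈▒▒·····
█▒▒█▒▒▒▒····
░░▓░▒█▓▒····
▓▒█▒░▒▒█≈▓··
≈█▓▒█░≈▒▒▒▓·
··▓▓▓▓▒▒≈░▒·
···█▓▓▒▒▒▓░·
···░▒░█░░░█·
·····▓▒░▒▓░▓
······█▓▓≈▒≈
······▒▒▓▒≈▒
······░≈▒░█▓
······▒▒▒▒█▓
······▒█▓░░░
······░▒▒░█▒
······≈▒▓▒▒▒
······≈░▓▓░█
······▓░▓▒▒░
······▓≈▓░▒░
······▒▒▒≈▓▒

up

████████
████████
··▒░▒░▒·
··▒█░▓░·
··░▓@▓▓·
··▒≈▓▒▒·
··█▓▓█▓·
··▒≈▒░≈▒

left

████████
████████
··▒▒░▒░▒
··▒▒█░▓░
··░░@▓▓▓
··▒▒≈▓▒▒
··▒█▓▓█▓
···▒≈▒░≈

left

████████
████████
··▓▒▒░▒░
··▒▒▒█░▓
··▓░@▓▓▓
··▒▒▒≈▓▒
··▒▒█▓▓█
····▒≈▒░

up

████████
████████
████████
··▓▒▒░▒░
··▒▒@█░▓
··▓░░▓▓▓
··▒▒▒≈▓▒
··▒▒█▓▓█

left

████████
████████
████████
··░▓▒▒░▒
··▓▒@▒█░
··▓▓░░▓▓
··░▒▒▒≈▓
···▒▒█▓▓

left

████████
████████
████████
··░░▓▒▒░
··▒▓@▒▒█
··▓▓▓░░▓
··▒░▒▒▒≈
····▒▒█▓

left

████████
████████
████████
··▒░░▓▒▒
··▓▒@▒▒▒
··░▓▓▓░░
··▒▒░▒▒▒
·····▒▒█

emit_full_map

▒░░▓▒▒░▒░▒·······
▓▒@▒▒▒█░▓░·······
░▓▓▓░░▓▓▓▓·······
▒▒░▒▒▒≈▓▒▒·······
···▒▒█▓▓█▓·······
·····▒≈▒░≈▒▒·····
·····█▒▒█▒▒▒▒····
·····░░▓░▒█▓▒····
·····▓▒█▒░▒▒█≈▓··
·····≈█▓▒█░≈▒▒▒▓·
·······▓▓▓▓▒▒≈░▒·
········█▓▓▒▒▒▓░·
········░▒░█░░░█·
··········▓▒░▒▓░▓
···········█▓▓≈▒≈
···········▒▒▓▒≈▒
···········░≈▒░█▓
···········▒▒▒▒█▓
···········▒█▓░░░
···········░▒▒░█▒
···········≈▒▓▒▒▒
···········≈░▓▓░█
···········▓░▓▒▒░
···········▓≈▓░▒░
···········▒▒▒≈▓▒

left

████████
████████
████████
··▒▒░░▓▒
··▓▓@▓▒▒
··▓░▓▓▓░
··≈▒▒░▒▒
······▒▒

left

████████
████████
████████
··≈▒▒░░▓
··▒▓@▒▓▒
··░▓░▓▓▓
··▓≈▒▒░▒
·······▒

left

████████
████████
████████
··▓≈▒▒░░
··▓▒@▓▒▓
··▒░▓░▓▓
··▒▓≈▒▒░
········

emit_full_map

▓≈▒▒░░▓▒▒░▒░▒·······
▓▒@▓▒▓▒▒▒█░▓░·······
▒░▓░▓▓▓░░▓▓▓▓·······
▒▓≈▒▒░▒▒▒≈▓▒▒·······
······▒▒█▓▓█▓·······
········▒≈▒░≈▒▒·····
········█▒▒█▒▒▒▒····
········░░▓░▒█▓▒····
········▓▒█▒░▒▒█≈▓··
········≈█▓▒█░≈▒▒▒▓·
··········▓▓▓▓▒▒≈░▒·
···········█▓▓▒▒▒▓░·
···········░▒░█░░░█·
·············▓▒░▒▓░▓
··············█▓▓≈▒≈
··············▒▒▓▒≈▒
··············░≈▒░█▓
··············▒▒▒▒█▓
··············▒█▓░░░
··············░▒▒░█▒
··············≈▒▓▒▒▒
··············≈░▓▓░█
··············▓░▓▒▒░
··············▓≈▓░▒░
··············▒▒▒≈▓▒
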